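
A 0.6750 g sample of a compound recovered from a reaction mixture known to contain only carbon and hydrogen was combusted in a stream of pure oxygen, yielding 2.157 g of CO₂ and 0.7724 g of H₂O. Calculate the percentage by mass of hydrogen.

mol C = 2.157 g CO₂ ÷ 44.009 g/mol = 0.049013 mol
mol H = 2 × 0.7724 g H₂O ÷ 18.015 g/mol = 0.085751 mol
mass % H = 0.086437 g ÷ 0.6750 g × 100%

12.81%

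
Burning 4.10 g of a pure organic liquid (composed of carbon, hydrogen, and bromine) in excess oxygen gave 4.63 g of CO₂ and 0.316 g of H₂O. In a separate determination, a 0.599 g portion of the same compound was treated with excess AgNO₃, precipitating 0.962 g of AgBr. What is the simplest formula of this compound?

C3HBr

mol C = 4.63 g CO₂ ÷ 44.009 g/mol = 0.1052 mol
mol H = 2 × 0.316 g H₂O ÷ 18.015 g/mol = 0.03508 mol
From the AgBr data: mol Br per gram of compound = (0.962 ÷ 187.772) ÷ 0.599 = 0.008553 mol/g, so in the 4.10 g combustion sample mol Br = 0.03507 mol
Divide by the smallest (0.03507 mol): C 3.000, H 1.000, Br 1.000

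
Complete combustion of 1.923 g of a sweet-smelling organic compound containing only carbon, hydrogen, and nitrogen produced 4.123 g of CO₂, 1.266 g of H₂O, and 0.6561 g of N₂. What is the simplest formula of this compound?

mol C = 4.123 g CO₂ ÷ 44.009 g/mol = 0.093685 mol
mol H = 2 × 1.266 g H₂O ÷ 18.015 g/mol = 0.14055 mol
mol N = 2 × 0.6561 g N₂ ÷ 28.014 g/mol = 0.046841 mol
Divide by the smallest (0.046841 mol): C 2.000, H 3.001, N 1.000

C2H3N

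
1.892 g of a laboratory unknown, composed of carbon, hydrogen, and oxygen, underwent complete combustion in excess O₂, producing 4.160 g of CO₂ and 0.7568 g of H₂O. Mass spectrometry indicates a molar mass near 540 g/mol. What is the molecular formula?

mol C = 4.160 g CO₂ ÷ 44.009 g/mol = 0.094526 mol
mol H = 2 × 0.7568 g H₂O ÷ 18.015 g/mol = 0.084019 mol
mass O = 1.892 − (1.1354 + 0.084691) = 0.67196 g → mol O = 0.67196 ÷ 15.999 = 0.042000 mol
Divide by the smallest (0.042000 mol): C 2.251, H 2.000, O 1.000
Multiplying each by 4 gives whole numbers: C 9.00, H 8.00, O 4.00
Empirical formula: C9H8O4
Empirical-formula mass = 180.16 g/mol; 540 ÷ 180.16 ≈ 3, so the molecular formula is C27H24O12.

C27H24O12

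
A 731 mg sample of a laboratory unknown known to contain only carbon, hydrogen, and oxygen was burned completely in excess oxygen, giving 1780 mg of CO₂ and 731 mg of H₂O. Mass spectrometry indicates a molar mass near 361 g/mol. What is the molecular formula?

mol C = 1.78 g CO₂ ÷ 44.009 g/mol = 0.04045 mol
mol H = 2 × 0.731 g H₂O ÷ 18.015 g/mol = 0.08115 mol
mass O = 0.731 − (0.4858 + 0.08180) = 0.1634 g → mol O = 0.1634 ÷ 15.999 = 0.01021 mol
Divide by the smallest (0.01021 mol): C 3.960, H 7.946, O 1.000
Empirical formula: C4H8O
Empirical-formula mass = 72.11 g/mol; 361 ÷ 72.11 ≈ 5, so the molecular formula is C20H40O5.

C20H40O5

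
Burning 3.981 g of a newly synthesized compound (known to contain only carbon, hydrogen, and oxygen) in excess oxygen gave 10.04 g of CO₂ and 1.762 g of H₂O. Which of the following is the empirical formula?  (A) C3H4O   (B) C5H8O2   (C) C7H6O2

mol C = 10.04 g CO₂ ÷ 44.009 g/mol = 0.22814 mol
mol H = 2 × 1.762 g H₂O ÷ 18.015 g/mol = 0.19561 mol
mass O = 3.981 − (2.7401 + 0.19718) = 1.0437 g → mol O = 1.0437 ÷ 15.999 = 0.065235 mol
Divide by the smallest (0.065235 mol): C 3.497, H 2.999, O 1.000
Multiplying each by 2 gives whole numbers: C 6.99, H 6.00, O 2.00

(C) C7H6O2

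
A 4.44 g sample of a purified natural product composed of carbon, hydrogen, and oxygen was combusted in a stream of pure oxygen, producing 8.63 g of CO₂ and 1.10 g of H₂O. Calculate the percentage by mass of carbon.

mol C = 8.63 g CO₂ ÷ 44.009 g/mol = 0.1961 mol
mol H = 2 × 1.10 g H₂O ÷ 18.015 g/mol = 0.1221 mol
mass O = 4.44 − (2.355 + 0.1231) = 1.962 g → mol O = 1.962 ÷ 15.999 = 0.1226 mol
mass % C = 2.355 g ÷ 4.44 g × 100%

53.0%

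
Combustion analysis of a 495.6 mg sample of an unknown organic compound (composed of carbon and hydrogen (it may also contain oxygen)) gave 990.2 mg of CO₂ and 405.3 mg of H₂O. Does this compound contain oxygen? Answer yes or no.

yes

mol C = 0.9902 g CO₂ ÷ 44.009 g/mol = 0.022500 mol
mol H = 2 × 0.4053 g H₂O ÷ 18.015 g/mol = 0.044996 mol
C and H account for only 0.31560 g of the 0.4956 g sample; the remaining 0.18000 g must be oxygen.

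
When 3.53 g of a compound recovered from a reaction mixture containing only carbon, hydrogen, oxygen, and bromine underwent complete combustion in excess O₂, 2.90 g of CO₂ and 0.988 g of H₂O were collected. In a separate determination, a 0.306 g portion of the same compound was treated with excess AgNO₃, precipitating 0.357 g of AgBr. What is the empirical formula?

mol C = 2.90 g CO₂ ÷ 44.009 g/mol = 0.06590 mol
mol H = 2 × 0.988 g H₂O ÷ 18.015 g/mol = 0.1097 mol
From the AgBr data: mol Br per gram of compound = (0.357 ÷ 187.772) ÷ 0.306 = 0.006213 mol/g, so in the 3.53 g combustion sample mol Br = 0.02193 mol
mass O = 3.53 − (0.7915 + 0.1106 + 1.753) = 0.8755 g → mol O = 0.8755 ÷ 15.999 = 0.05472 mol
Divide by the smallest (0.02193 mol): C 3.004, H 5.001, Br 1.000, O 2.495
Multiplying each by 2 gives whole numbers: C 6.01, H 10.00, Br 2.00, O 4.99

C6H10Br2O5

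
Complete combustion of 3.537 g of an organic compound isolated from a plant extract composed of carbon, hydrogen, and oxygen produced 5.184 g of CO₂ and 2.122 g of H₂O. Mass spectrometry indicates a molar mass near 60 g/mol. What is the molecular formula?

mol C = 5.184 g CO₂ ÷ 44.009 g/mol = 0.11779 mol
mol H = 2 × 2.122 g H₂O ÷ 18.015 g/mol = 0.23558 mol
mass O = 3.537 − (1.4148 + 0.23747) = 1.8847 g → mol O = 1.8847 ÷ 15.999 = 0.11780 mol
Divide by the smallest (0.11779 mol): C 1.000, H 2.000, O 1.000
Empirical formula: CH2O
Empirical-formula mass = 30.03 g/mol; 60 ÷ 30.03 ≈ 2, so the molecular formula is C2H4O2.

C2H4O2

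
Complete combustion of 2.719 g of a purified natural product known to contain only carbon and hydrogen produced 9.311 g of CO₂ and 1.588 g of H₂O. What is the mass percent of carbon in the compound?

93.46%

mol C = 9.311 g CO₂ ÷ 44.009 g/mol = 0.21157 mol
mol H = 2 × 1.588 g H₂O ÷ 18.015 g/mol = 0.17630 mol
mass % C = 2.5412 g ÷ 2.719 g × 100%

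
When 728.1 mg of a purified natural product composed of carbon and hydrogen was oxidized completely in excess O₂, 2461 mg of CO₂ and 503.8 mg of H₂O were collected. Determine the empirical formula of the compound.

mol C = 2.461 g CO₂ ÷ 44.009 g/mol = 0.055920 mol
mol H = 2 × 0.5038 g H₂O ÷ 18.015 g/mol = 0.055931 mol
Divide by the smallest (0.055920 mol): C 1.000, H 1.000

CH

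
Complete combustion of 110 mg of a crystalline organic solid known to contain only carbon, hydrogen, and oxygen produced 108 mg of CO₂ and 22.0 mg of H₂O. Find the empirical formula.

mol C = 0.108 g CO₂ ÷ 44.009 g/mol = 0.002454 mol
mol H = 2 × 0.0220 g H₂O ÷ 18.015 g/mol = 0.002442 mol
mass O = 0.110 − (0.02948 + 0.002462) = 0.07806 g → mol O = 0.07806 ÷ 15.999 = 0.004879 mol
Divide by the smallest (0.002442 mol): C 1.005, H 1.000, O 1.998

CHO2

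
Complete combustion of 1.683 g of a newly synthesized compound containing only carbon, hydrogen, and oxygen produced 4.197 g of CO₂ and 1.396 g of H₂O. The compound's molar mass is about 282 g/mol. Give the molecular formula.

C16H26O4

mol C = 4.197 g CO₂ ÷ 44.009 g/mol = 0.095367 mol
mol H = 2 × 1.396 g H₂O ÷ 18.015 g/mol = 0.15498 mol
mass O = 1.683 − (1.1455 + 0.15622) = 0.38133 g → mol O = 0.38133 ÷ 15.999 = 0.023834 mol
Divide by the smallest (0.023834 mol): C 4.001, H 6.502, O 1.000
Multiplying each by 2 gives whole numbers: C 8.00, H 13.00, O 2.00
Empirical formula: C8H13O2
Empirical-formula mass = 141.19 g/mol; 282 ÷ 141.19 ≈ 2, so the molecular formula is C16H26O4.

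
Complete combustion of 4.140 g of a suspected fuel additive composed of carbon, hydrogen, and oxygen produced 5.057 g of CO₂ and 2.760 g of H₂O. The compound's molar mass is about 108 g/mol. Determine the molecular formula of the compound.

mol C = 5.057 g CO₂ ÷ 44.009 g/mol = 0.11491 mol
mol H = 2 × 2.760 g H₂O ÷ 18.015 g/mol = 0.30641 mol
mass O = 4.140 − (1.3802 + 0.30886) = 2.4510 g → mol O = 2.4510 ÷ 15.999 = 0.15320 mol
Divide by the smallest (0.11491 mol): C 1.000, H 2.667, O 1.333
Multiplying each by 3 gives whole numbers: C 3.00, H 8.00, O 4.00
Empirical formula: C3H8O4
Empirical-formula mass = 108.09 g/mol; 108 ÷ 108.09 ≈ 1, so the molecular formula is C3H8O4.

C3H8O4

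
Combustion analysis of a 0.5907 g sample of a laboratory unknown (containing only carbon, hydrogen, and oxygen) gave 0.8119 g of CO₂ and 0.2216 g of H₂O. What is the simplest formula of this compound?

mol C = 0.8119 g CO₂ ÷ 44.009 g/mol = 0.018448 mol
mol H = 2 × 0.2216 g H₂O ÷ 18.015 g/mol = 0.024602 mol
mass O = 0.5907 − (0.22158 + 0.024799) = 0.34432 g → mol O = 0.34432 ÷ 15.999 = 0.021521 mol
Divide by the smallest (0.018448 mol): C 1.000, H 1.334, O 1.167
Multiplying each by 6 gives whole numbers: C 6.00, H 8.00, O 7.00

C6H8O7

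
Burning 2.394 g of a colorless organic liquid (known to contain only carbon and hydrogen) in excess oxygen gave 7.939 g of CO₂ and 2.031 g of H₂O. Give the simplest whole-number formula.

mol C = 7.939 g CO₂ ÷ 44.009 g/mol = 0.18039 mol
mol H = 2 × 2.031 g H₂O ÷ 18.015 g/mol = 0.22548 mol
Divide by the smallest (0.18039 mol): C 1.000, H 1.250
Multiplying each by 4 gives whole numbers: C 4.00, H 5.00

C4H5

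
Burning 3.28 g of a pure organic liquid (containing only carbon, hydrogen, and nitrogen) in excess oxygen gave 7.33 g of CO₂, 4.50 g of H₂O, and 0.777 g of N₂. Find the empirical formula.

C3H9N

mol C = 7.33 g CO₂ ÷ 44.009 g/mol = 0.1666 mol
mol H = 2 × 4.50 g H₂O ÷ 18.015 g/mol = 0.4996 mol
mol N = 2 × 0.777 g N₂ ÷ 28.014 g/mol = 0.05547 mol
Divide by the smallest (0.05547 mol): C 3.003, H 9.006, N 1.000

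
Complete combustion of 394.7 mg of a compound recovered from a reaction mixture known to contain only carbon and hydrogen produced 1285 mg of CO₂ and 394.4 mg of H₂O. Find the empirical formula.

C2H3

mol C = 1.285 g CO₂ ÷ 44.009 g/mol = 0.029199 mol
mol H = 2 × 0.3944 g H₂O ÷ 18.015 g/mol = 0.043786 mol
Divide by the smallest (0.029199 mol): C 1.000, H 1.500
Multiplying each by 2 gives whole numbers: C 2.00, H 3.00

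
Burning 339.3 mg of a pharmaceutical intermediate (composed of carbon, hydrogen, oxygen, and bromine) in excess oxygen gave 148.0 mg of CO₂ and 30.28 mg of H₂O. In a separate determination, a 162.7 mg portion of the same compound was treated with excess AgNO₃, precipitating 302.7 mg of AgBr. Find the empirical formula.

mol C = 0.1480 g CO₂ ÷ 44.009 g/mol = 0.0033629 mol
mol H = 2 × 0.03028 g H₂O ÷ 18.015 g/mol = 0.0033616 mol
From the AgBr data: mol Br per gram of compound = (0.3027 ÷ 187.772) ÷ 0.1627 = 0.0099082 mol/g, so in the 0.3393 g combustion sample mol Br = 0.0033618 mol
mass O = 0.3393 − (0.040392 + 0.0033885 + 0.26862) = 0.026894 g → mol O = 0.026894 ÷ 15.999 = 0.0016810 mol
Divide by the smallest (0.0016810 mol): C 2.001, H 2.000, Br 2.000, O 1.000

C2H2Br2O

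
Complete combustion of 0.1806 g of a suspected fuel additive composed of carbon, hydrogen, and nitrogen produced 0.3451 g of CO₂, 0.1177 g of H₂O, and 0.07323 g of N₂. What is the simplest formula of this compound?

mol C = 0.3451 g CO₂ ÷ 44.009 g/mol = 0.0078416 mol
mol H = 2 × 0.1177 g H₂O ÷ 18.015 g/mol = 0.013067 mol
mol N = 2 × 0.07323 g N₂ ÷ 28.014 g/mol = 0.0052281 mol
Divide by the smallest (0.0052281 mol): C 1.500, H 2.499, N 1.000
Multiplying each by 2 gives whole numbers: C 3.00, H 5.00, N 2.00

C3H5N2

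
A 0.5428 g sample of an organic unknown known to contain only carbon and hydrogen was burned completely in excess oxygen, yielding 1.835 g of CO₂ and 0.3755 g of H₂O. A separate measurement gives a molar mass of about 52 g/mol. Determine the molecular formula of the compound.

C4H4

mol C = 1.835 g CO₂ ÷ 44.009 g/mol = 0.041696 mol
mol H = 2 × 0.3755 g H₂O ÷ 18.015 g/mol = 0.041687 mol
Divide by the smallest (0.041687 mol): C 1.000, H 1.000
Empirical formula: CH
Empirical-formula mass = 13.02 g/mol; 52 ÷ 13.02 ≈ 4, so the molecular formula is C4H4.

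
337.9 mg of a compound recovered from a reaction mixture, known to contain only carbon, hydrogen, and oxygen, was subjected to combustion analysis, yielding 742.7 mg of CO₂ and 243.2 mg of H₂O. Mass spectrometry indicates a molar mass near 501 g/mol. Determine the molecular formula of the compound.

C25H40O10

mol C = 0.7427 g CO₂ ÷ 44.009 g/mol = 0.016876 mol
mol H = 2 × 0.2432 g H₂O ÷ 18.015 g/mol = 0.027000 mol
mass O = 0.3379 − (0.20270 + 0.027216) = 0.10799 g → mol O = 0.10799 ÷ 15.999 = 0.0067495 mol
Divide by the smallest (0.0067495 mol): C 2.500, H 4.000, O 1.000
Multiplying each by 2 gives whole numbers: C 5.00, H 8.00, O 2.00
Empirical formula: C5H8O2
Empirical-formula mass = 100.12 g/mol; 501 ÷ 100.12 ≈ 5, so the molecular formula is C25H40O10.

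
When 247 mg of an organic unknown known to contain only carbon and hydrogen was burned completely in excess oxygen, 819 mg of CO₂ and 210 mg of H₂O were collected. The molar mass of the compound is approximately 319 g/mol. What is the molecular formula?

C24H30

mol C = 0.819 g CO₂ ÷ 44.009 g/mol = 0.01861 mol
mol H = 2 × 0.210 g H₂O ÷ 18.015 g/mol = 0.02331 mol
Divide by the smallest (0.01861 mol): C 1.000, H 1.253
Multiplying each by 4 gives whole numbers: C 4.00, H 5.01
Empirical formula: C4H5
Empirical-formula mass = 53.08 g/mol; 319 ÷ 53.08 ≈ 6, so the molecular formula is C24H30.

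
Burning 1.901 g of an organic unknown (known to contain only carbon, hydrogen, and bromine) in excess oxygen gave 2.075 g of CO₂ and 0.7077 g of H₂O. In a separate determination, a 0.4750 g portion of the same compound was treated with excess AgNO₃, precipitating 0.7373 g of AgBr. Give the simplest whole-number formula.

C3H5Br

mol C = 2.075 g CO₂ ÷ 44.009 g/mol = 0.047149 mol
mol H = 2 × 0.7077 g H₂O ÷ 18.015 g/mol = 0.078568 mol
From the AgBr data: mol Br per gram of compound = (0.7373 ÷ 187.772) ÷ 0.4750 = 0.0082665 mol/g, so in the 1.901 g combustion sample mol Br = 0.015715 mol
Divide by the smallest (0.015715 mol): C 3.000, H 5.000, Br 1.000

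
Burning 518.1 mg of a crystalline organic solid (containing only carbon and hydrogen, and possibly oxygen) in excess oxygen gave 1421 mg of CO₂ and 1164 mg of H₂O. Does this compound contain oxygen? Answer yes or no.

no

mol C = 1.421 g CO₂ ÷ 44.009 g/mol = 0.032289 mol
mol H = 2 × 1.164 g H₂O ÷ 18.015 g/mol = 0.12923 mol
C and H together account for 0.51808 g — essentially the entire 0.5181 g sample — so the compound contains no oxygen.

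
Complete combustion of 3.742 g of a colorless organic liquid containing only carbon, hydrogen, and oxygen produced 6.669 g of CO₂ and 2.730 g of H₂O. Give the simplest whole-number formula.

mol C = 6.669 g CO₂ ÷ 44.009 g/mol = 0.15154 mol
mol H = 2 × 2.730 g H₂O ÷ 18.015 g/mol = 0.30308 mol
mass O = 3.742 − (1.8201 + 0.30551) = 1.6164 g → mol O = 1.6164 ÷ 15.999 = 0.10103 mol
Divide by the smallest (0.10103 mol): C 1.500, H 3.000, O 1.000
Multiplying each by 2 gives whole numbers: C 3.00, H 6.00, O 2.00

C3H6O2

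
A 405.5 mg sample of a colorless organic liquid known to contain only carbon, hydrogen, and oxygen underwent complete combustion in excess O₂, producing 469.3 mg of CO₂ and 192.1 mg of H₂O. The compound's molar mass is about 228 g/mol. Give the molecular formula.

mol C = 0.4693 g CO₂ ÷ 44.009 g/mol = 0.010664 mol
mol H = 2 × 0.1921 g H₂O ÷ 18.015 g/mol = 0.021327 mol
mass O = 0.4055 − (0.12808 + 0.021497) = 0.25592 g → mol O = 0.25592 ÷ 15.999 = 0.015996 mol
Divide by the smallest (0.010664 mol): C 1.000, H 2.000, O 1.500
Multiplying each by 2 gives whole numbers: C 2.00, H 4.00, O 3.00
Empirical formula: C2H4O3
Empirical-formula mass = 76.05 g/mol; 228 ÷ 76.05 ≈ 3, so the molecular formula is C6H12O9.

C6H12O9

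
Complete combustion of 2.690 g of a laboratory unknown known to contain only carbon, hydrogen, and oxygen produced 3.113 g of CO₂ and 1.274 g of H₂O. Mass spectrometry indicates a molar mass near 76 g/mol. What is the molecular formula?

mol C = 3.113 g CO₂ ÷ 44.009 g/mol = 0.070736 mol
mol H = 2 × 1.274 g H₂O ÷ 18.015 g/mol = 0.14144 mol
mass O = 2.690 − (0.84960 + 0.14257) = 1.6978 g → mol O = 1.6978 ÷ 15.999 = 0.10612 mol
Divide by the smallest (0.070736 mol): C 1.000, H 2.000, O 1.500
Multiplying each by 2 gives whole numbers: C 2.00, H 4.00, O 3.00
Empirical formula: C2H4O3
Empirical-formula mass = 76.05 g/mol; 76 ÷ 76.05 ≈ 1, so the molecular formula is C2H4O3.

C2H4O3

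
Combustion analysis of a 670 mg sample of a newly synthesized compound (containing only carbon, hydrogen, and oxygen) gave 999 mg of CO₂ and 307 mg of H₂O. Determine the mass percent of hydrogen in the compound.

mol C = 0.999 g CO₂ ÷ 44.009 g/mol = 0.02270 mol
mol H = 2 × 0.307 g H₂O ÷ 18.015 g/mol = 0.03408 mol
mass O = 0.670 − (0.2726 + 0.03436) = 0.3630 g → mol O = 0.3630 ÷ 15.999 = 0.02269 mol
mass % H = 0.03436 g ÷ 0.670 g × 100%

5.1%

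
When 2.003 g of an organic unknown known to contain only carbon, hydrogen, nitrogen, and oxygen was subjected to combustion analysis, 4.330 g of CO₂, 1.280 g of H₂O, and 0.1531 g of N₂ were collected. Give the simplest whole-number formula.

C9H13NO3

mol C = 4.330 g CO₂ ÷ 44.009 g/mol = 0.098389 mol
mol H = 2 × 1.280 g H₂O ÷ 18.015 g/mol = 0.14210 mol
mol N = 2 × 0.1531 g N₂ ÷ 28.014 g/mol = 0.010930 mol
mass O = 2.003 − (1.1817 + 0.14324 + 0.15310) = 0.52491 g → mol O = 0.52491 ÷ 15.999 = 0.032809 mol
Divide by the smallest (0.010930 mol): C 9.002, H 13.001, N 1.000, O 3.002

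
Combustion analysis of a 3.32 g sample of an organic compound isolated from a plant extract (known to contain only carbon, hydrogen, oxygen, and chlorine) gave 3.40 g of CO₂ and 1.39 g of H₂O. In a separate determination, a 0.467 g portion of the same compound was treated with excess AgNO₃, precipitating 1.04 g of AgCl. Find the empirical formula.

C3H6Cl2O

mol C = 3.40 g CO₂ ÷ 44.009 g/mol = 0.07726 mol
mol H = 2 × 1.39 g H₂O ÷ 18.015 g/mol = 0.1543 mol
From the AgCl data: mol Cl per gram of compound = (1.04 ÷ 143.318) ÷ 0.467 = 0.01554 mol/g, so in the 3.32 g combustion sample mol Cl = 0.05159 mol
mass O = 3.32 − (0.9279 + 0.1556 + 1.829) = 0.4077 g → mol O = 0.4077 ÷ 15.999 = 0.02548 mol
Divide by the smallest (0.02548 mol): C 3.032, H 6.056, Cl 2.024, O 1.000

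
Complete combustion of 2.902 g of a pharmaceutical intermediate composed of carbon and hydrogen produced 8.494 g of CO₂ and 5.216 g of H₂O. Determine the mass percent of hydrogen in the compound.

mol C = 8.494 g CO₂ ÷ 44.009 g/mol = 0.19301 mol
mol H = 2 × 5.216 g H₂O ÷ 18.015 g/mol = 0.57907 mol
mass % H = 0.58371 g ÷ 2.902 g × 100%

20.11%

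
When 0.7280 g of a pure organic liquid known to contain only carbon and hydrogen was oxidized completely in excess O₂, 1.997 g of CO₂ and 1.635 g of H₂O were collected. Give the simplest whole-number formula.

mol C = 1.997 g CO₂ ÷ 44.009 g/mol = 0.045377 mol
mol H = 2 × 1.635 g H₂O ÷ 18.015 g/mol = 0.18152 mol
Divide by the smallest (0.045377 mol): C 1.000, H 4.000

CH4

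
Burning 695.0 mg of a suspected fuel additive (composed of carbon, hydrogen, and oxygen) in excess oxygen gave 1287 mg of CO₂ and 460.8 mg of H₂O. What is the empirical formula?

mol C = 1.287 g CO₂ ÷ 44.009 g/mol = 0.029244 mol
mol H = 2 × 0.4608 g H₂O ÷ 18.015 g/mol = 0.051157 mol
mass O = 0.6950 − (0.35125 + 0.051567) = 0.29218 g → mol O = 0.29218 ÷ 15.999 = 0.018263 mol
Divide by the smallest (0.018263 mol): C 1.601, H 2.801, O 1.000
Multiplying each by 5 gives whole numbers: C 8.01, H 14.01, O 5.00

C8H14O5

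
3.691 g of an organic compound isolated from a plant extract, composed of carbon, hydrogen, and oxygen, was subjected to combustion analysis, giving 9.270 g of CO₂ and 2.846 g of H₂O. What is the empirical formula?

C4H6O

mol C = 9.270 g CO₂ ÷ 44.009 g/mol = 0.21064 mol
mol H = 2 × 2.846 g H₂O ÷ 18.015 g/mol = 0.31596 mol
mass O = 3.691 − (2.5300 + 0.31849) = 0.84253 g → mol O = 0.84253 ÷ 15.999 = 0.052662 mol
Divide by the smallest (0.052662 mol): C 4.000, H 6.000, O 1.000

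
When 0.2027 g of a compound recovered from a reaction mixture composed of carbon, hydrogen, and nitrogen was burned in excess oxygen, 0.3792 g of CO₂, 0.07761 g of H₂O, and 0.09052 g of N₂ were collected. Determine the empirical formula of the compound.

C4H4N3

mol C = 0.3792 g CO₂ ÷ 44.009 g/mol = 0.0086164 mol
mol H = 2 × 0.07761 g H₂O ÷ 18.015 g/mol = 0.0086162 mol
mol N = 2 × 0.09052 g N₂ ÷ 28.014 g/mol = 0.0064625 mol
Divide by the smallest (0.0064625 mol): C 1.333, H 1.333, N 1.000
Multiplying each by 3 gives whole numbers: C 4.00, H 4.00, N 3.00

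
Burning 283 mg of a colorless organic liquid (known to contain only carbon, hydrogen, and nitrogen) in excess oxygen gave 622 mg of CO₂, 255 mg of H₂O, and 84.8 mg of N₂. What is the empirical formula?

C7H14N3

mol C = 0.622 g CO₂ ÷ 44.009 g/mol = 0.01413 mol
mol H = 2 × 0.255 g H₂O ÷ 18.015 g/mol = 0.02831 mol
mol N = 2 × 0.0848 g N₂ ÷ 28.014 g/mol = 0.006054 mol
Divide by the smallest (0.006054 mol): C 2.335, H 4.676, N 1.000
Multiplying each by 3 gives whole numbers: C 7.00, H 14.03, N 3.00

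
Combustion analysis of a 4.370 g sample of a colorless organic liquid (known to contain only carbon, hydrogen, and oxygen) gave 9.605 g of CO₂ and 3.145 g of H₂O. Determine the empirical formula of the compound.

C5H8O2

mol C = 9.605 g CO₂ ÷ 44.009 g/mol = 0.21825 mol
mol H = 2 × 3.145 g H₂O ÷ 18.015 g/mol = 0.34915 mol
mass O = 4.370 − (2.6214 + 0.35195) = 1.3966 g → mol O = 1.3966 ÷ 15.999 = 0.087296 mol
Divide by the smallest (0.087296 mol): C 2.500, H 4.000, O 1.000
Multiplying each by 2 gives whole numbers: C 5.00, H 8.00, O 2.00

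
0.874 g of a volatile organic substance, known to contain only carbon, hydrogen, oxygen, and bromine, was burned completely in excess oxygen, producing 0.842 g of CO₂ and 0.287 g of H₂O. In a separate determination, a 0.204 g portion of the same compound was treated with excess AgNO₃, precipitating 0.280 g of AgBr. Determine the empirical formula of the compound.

mol C = 0.842 g CO₂ ÷ 44.009 g/mol = 0.01913 mol
mol H = 2 × 0.287 g H₂O ÷ 18.015 g/mol = 0.03186 mol
From the AgBr data: mol Br per gram of compound = (0.280 ÷ 187.772) ÷ 0.204 = 0.007310 mol/g, so in the 0.874 g combustion sample mol Br = 0.006389 mol
mass O = 0.874 − (0.2298 + 0.03212 + 0.5105) = 0.1016 g → mol O = 0.1016 ÷ 15.999 = 0.006351 mol
Divide by the smallest (0.006351 mol): C 3.013, H 5.017, Br 1.006, O 1.000

C3H5BrO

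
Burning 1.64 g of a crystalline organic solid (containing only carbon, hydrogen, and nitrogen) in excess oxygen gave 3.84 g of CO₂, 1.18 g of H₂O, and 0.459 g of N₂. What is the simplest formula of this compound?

mol C = 3.84 g CO₂ ÷ 44.009 g/mol = 0.08725 mol
mol H = 2 × 1.18 g H₂O ÷ 18.015 g/mol = 0.1310 mol
mol N = 2 × 0.459 g N₂ ÷ 28.014 g/mol = 0.03277 mol
Divide by the smallest (0.03277 mol): C 2.663, H 3.998, N 1.000
Multiplying each by 3 gives whole numbers: C 7.99, H 11.99, N 3.00

C8H12N3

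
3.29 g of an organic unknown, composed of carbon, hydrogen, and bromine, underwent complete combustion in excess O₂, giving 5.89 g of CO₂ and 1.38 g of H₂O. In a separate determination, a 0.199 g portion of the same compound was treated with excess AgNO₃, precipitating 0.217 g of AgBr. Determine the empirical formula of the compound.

C7H8Br

mol C = 5.89 g CO₂ ÷ 44.009 g/mol = 0.1338 mol
mol H = 2 × 1.38 g H₂O ÷ 18.015 g/mol = 0.1532 mol
From the AgBr data: mol Br per gram of compound = (0.217 ÷ 187.772) ÷ 0.199 = 0.005807 mol/g, so in the 3.29 g combustion sample mol Br = 0.01911 mol
Divide by the smallest (0.01911 mol): C 7.005, H 8.019, Br 1.000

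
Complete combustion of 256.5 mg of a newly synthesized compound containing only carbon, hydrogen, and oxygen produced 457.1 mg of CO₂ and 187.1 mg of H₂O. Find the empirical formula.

C3H6O2

mol C = 0.4571 g CO₂ ÷ 44.009 g/mol = 0.010387 mol
mol H = 2 × 0.1871 g H₂O ÷ 18.015 g/mol = 0.020772 mol
mass O = 0.2565 − (0.12475 + 0.020938) = 0.11081 g → mol O = 0.11081 ÷ 15.999 = 0.0069260 mol
Divide by the smallest (0.0069260 mol): C 1.500, H 2.999, O 1.000
Multiplying each by 2 gives whole numbers: C 3.00, H 6.00, O 2.00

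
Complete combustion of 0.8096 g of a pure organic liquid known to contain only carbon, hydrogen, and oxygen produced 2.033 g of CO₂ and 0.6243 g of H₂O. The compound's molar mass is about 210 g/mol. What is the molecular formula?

mol C = 2.033 g CO₂ ÷ 44.009 g/mol = 0.046195 mol
mol H = 2 × 0.6243 g H₂O ÷ 18.015 g/mol = 0.069309 mol
mass O = 0.8096 − (0.55485 + 0.069863) = 0.18489 g → mol O = 0.18489 ÷ 15.999 = 0.011556 mol
Divide by the smallest (0.011556 mol): C 3.997, H 5.998, O 1.000
Empirical formula: C4H6O
Empirical-formula mass = 70.09 g/mol; 210 ÷ 70.09 ≈ 3, so the molecular formula is C12H18O3.

C12H18O3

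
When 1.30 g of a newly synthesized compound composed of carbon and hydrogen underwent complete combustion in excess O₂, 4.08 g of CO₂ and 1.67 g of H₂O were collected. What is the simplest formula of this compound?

CH2

mol C = 4.08 g CO₂ ÷ 44.009 g/mol = 0.09271 mol
mol H = 2 × 1.67 g H₂O ÷ 18.015 g/mol = 0.1854 mol
Divide by the smallest (0.09271 mol): C 1.000, H 2.000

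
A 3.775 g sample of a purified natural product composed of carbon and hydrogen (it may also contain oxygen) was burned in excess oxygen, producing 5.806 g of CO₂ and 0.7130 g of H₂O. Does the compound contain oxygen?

yes

mol C = 5.806 g CO₂ ÷ 44.009 g/mol = 0.13193 mol
mol H = 2 × 0.7130 g H₂O ÷ 18.015 g/mol = 0.079156 mol
C and H account for only 1.6644 g of the 3.775 g sample; the remaining 2.1106 g must be oxygen.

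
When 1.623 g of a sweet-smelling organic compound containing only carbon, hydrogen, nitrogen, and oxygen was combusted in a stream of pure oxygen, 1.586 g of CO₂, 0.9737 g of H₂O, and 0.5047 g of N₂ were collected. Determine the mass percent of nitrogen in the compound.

31.10%

mol C = 1.586 g CO₂ ÷ 44.009 g/mol = 0.036038 mol
mol H = 2 × 0.9737 g H₂O ÷ 18.015 g/mol = 0.10810 mol
mol N = 2 × 0.5047 g N₂ ÷ 28.014 g/mol = 0.036032 mol
mass O = 1.623 − (0.43285 + 0.10896 + 0.50470) = 0.57648 g → mol O = 0.57648 ÷ 15.999 = 0.036032 mol
mass % N = 0.50470 g ÷ 1.623 g × 100%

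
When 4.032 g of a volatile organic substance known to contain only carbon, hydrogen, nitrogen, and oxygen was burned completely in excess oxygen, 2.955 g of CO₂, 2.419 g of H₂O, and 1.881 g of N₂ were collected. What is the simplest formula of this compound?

CH4N2O

mol C = 2.955 g CO₂ ÷ 44.009 g/mol = 0.067145 mol
mol H = 2 × 2.419 g H₂O ÷ 18.015 g/mol = 0.26855 mol
mol N = 2 × 1.881 g N₂ ÷ 28.014 g/mol = 0.13429 mol
mass O = 4.032 − (0.80648 + 0.27070 + 1.8810) = 1.0738 g → mol O = 1.0738 ÷ 15.999 = 0.067118 mol
Divide by the smallest (0.067118 mol): C 1.000, H 4.001, N 2.001, O 1.000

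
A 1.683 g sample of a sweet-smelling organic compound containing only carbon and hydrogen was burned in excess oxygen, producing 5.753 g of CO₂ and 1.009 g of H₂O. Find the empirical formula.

mol C = 5.753 g CO₂ ÷ 44.009 g/mol = 0.13072 mol
mol H = 2 × 1.009 g H₂O ÷ 18.015 g/mol = 0.11202 mol
Divide by the smallest (0.11202 mol): C 1.167, H 1.000
Multiplying each by 6 gives whole numbers: C 7.00, H 6.00

C7H6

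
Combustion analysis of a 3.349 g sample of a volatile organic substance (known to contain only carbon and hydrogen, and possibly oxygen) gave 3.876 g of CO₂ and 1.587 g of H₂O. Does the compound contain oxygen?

mol C = 3.876 g CO₂ ÷ 44.009 g/mol = 0.088073 mol
mol H = 2 × 1.587 g H₂O ÷ 18.015 g/mol = 0.17619 mol
C and H account for only 1.2354 g of the 3.349 g sample; the remaining 2.1136 g must be oxygen.

yes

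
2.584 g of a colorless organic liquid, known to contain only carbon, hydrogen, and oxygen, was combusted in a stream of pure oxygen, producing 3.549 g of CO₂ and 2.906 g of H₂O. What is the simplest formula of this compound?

mol C = 3.549 g CO₂ ÷ 44.009 g/mol = 0.080643 mol
mol H = 2 × 2.906 g H₂O ÷ 18.015 g/mol = 0.32262 mol
mass O = 2.584 − (0.96860 + 0.32520) = 1.2902 g → mol O = 1.2902 ÷ 15.999 = 0.080643 mol
Divide by the smallest (0.080643 mol): C 1.000, H 4.001, O 1.000

CH4O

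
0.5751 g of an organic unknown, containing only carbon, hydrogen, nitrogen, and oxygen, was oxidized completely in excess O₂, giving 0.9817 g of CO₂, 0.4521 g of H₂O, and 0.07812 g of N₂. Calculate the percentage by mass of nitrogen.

mol C = 0.9817 g CO₂ ÷ 44.009 g/mol = 0.022307 mol
mol H = 2 × 0.4521 g H₂O ÷ 18.015 g/mol = 0.050192 mol
mol N = 2 × 0.07812 g N₂ ÷ 28.014 g/mol = 0.0055772 mol
mass O = 0.5751 − (0.26793 + 0.050593 + 0.078120) = 0.17846 g → mol O = 0.17846 ÷ 15.999 = 0.011154 mol
mass % N = 0.078120 g ÷ 0.5751 g × 100%

13.58%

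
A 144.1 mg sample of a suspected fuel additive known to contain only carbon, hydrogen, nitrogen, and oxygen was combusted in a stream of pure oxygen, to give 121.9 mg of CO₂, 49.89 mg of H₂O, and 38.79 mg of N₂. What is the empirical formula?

C2H4N2O3

mol C = 0.1219 g CO₂ ÷ 44.009 g/mol = 0.0027699 mol
mol H = 2 × 0.04989 g H₂O ÷ 18.015 g/mol = 0.0055387 mol
mol N = 2 × 0.03879 g N₂ ÷ 28.014 g/mol = 0.0027693 mol
mass O = 0.1441 − (0.033269 + 0.0055830 + 0.038790) = 0.066458 g → mol O = 0.066458 ÷ 15.999 = 0.0041539 mol
Divide by the smallest (0.0027693 mol): C 1.000, H 2.000, N 1.000, O 1.500
Multiplying each by 2 gives whole numbers: C 2.00, H 4.00, N 2.00, O 3.00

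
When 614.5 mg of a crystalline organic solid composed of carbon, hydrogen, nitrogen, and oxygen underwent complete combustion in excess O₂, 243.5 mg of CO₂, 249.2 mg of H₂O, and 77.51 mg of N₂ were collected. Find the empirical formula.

CH5NO5

mol C = 0.2435 g CO₂ ÷ 44.009 g/mol = 0.0055330 mol
mol H = 2 × 0.2492 g H₂O ÷ 18.015 g/mol = 0.027666 mol
mol N = 2 × 0.07751 g N₂ ÷ 28.014 g/mol = 0.0055337 mol
mass O = 0.6145 − (0.066456 + 0.027887 + 0.077510) = 0.44265 g → mol O = 0.44265 ÷ 15.999 = 0.027667 mol
Divide by the smallest (0.0055330 mol): C 1.000, H 5.000, N 1.000, O 5.000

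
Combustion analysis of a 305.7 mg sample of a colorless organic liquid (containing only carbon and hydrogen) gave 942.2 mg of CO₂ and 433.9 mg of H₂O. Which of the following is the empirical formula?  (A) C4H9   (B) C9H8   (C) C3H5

mol C = 0.9422 g CO₂ ÷ 44.009 g/mol = 0.021409 mol
mol H = 2 × 0.4339 g H₂O ÷ 18.015 g/mol = 0.048171 mol
Divide by the smallest (0.021409 mol): C 1.000, H 2.250
Multiplying each by 4 gives whole numbers: C 4.00, H 9.00

(A) C4H9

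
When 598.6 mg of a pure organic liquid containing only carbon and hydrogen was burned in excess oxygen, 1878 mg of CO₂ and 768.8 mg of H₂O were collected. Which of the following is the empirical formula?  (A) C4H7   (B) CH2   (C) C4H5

mol C = 1.878 g CO₂ ÷ 44.009 g/mol = 0.042673 mol
mol H = 2 × 0.7688 g H₂O ÷ 18.015 g/mol = 0.085351 mol
Divide by the smallest (0.042673 mol): C 1.000, H 2.000

(B) CH2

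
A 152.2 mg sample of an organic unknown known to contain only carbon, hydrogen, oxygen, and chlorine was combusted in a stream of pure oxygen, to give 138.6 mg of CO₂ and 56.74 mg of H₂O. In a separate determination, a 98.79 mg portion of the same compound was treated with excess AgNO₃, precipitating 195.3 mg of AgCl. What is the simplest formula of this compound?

mol C = 0.1386 g CO₂ ÷ 44.009 g/mol = 0.0031494 mol
mol H = 2 × 0.05674 g H₂O ÷ 18.015 g/mol = 0.0062992 mol
From the AgCl data: mol Cl per gram of compound = (0.1953 ÷ 143.318) ÷ 0.09879 = 0.013794 mol/g, so in the 0.1522 g combustion sample mol Cl = 0.0020994 mol
mass O = 0.1522 − (0.037827 + 0.0063496 + 0.074425) = 0.033598 g → mol O = 0.033598 ÷ 15.999 = 0.0021000 mol
Divide by the smallest (0.0020994 mol): C 1.500, H 3.000, Cl 1.000, O 1.000
Multiplying each by 2 gives whole numbers: C 3.00, H 6.00, Cl 2.00, O 2.00

C3H6Cl2O2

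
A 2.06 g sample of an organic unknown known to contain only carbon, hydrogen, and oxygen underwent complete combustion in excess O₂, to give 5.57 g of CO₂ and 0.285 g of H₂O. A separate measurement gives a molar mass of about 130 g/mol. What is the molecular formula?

mol C = 5.57 g CO₂ ÷ 44.009 g/mol = 0.1266 mol
mol H = 2 × 0.285 g H₂O ÷ 18.015 g/mol = 0.03164 mol
mass O = 2.06 − (1.520 + 0.03189) = 0.5079 g → mol O = 0.5079 ÷ 15.999 = 0.03175 mol
Divide by the smallest (0.03164 mol): C 4.000, H 1.000, O 1.003
Empirical formula: C4HO
Empirical-formula mass = 65.05 g/mol; 130 ÷ 65.05 ≈ 2, so the molecular formula is C8H2O2.

C8H2O2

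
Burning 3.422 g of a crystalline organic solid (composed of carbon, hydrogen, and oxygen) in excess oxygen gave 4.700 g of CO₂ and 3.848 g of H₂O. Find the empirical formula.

CH4O

mol C = 4.700 g CO₂ ÷ 44.009 g/mol = 0.10680 mol
mol H = 2 × 3.848 g H₂O ÷ 18.015 g/mol = 0.42720 mol
mass O = 3.422 − (1.2827 + 0.43062) = 1.7087 g → mol O = 1.7087 ÷ 15.999 = 0.10680 mol
Divide by the smallest (0.10680 mol): C 1.000, H 4.000, O 1.000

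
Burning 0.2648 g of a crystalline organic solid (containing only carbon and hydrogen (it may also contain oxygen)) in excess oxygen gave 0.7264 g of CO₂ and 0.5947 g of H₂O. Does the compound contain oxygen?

mol C = 0.7264 g CO₂ ÷ 44.009 g/mol = 0.016506 mol
mol H = 2 × 0.5947 g H₂O ÷ 18.015 g/mol = 0.066023 mol
C and H together account for 0.26480 g — essentially the entire 0.2648 g sample — so the compound contains no oxygen.

no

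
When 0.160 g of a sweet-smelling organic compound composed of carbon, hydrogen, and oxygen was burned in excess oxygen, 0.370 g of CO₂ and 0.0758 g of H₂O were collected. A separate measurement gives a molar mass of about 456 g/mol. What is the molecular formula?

mol C = 0.370 g CO₂ ÷ 44.009 g/mol = 0.008407 mol
mol H = 2 × 0.0758 g H₂O ÷ 18.015 g/mol = 0.008415 mol
mass O = 0.160 − (0.1010 + 0.008483) = 0.05054 g → mol O = 0.05054 ÷ 15.999 = 0.003159 mol
Divide by the smallest (0.003159 mol): C 2.662, H 2.664, O 1.000
Multiplying each by 3 gives whole numbers: C 7.98, H 7.99, O 3.00
Empirical formula: C8H8O3
Empirical-formula mass = 152.15 g/mol; 456 ÷ 152.15 ≈ 3, so the molecular formula is C24H24O9.

C24H24O9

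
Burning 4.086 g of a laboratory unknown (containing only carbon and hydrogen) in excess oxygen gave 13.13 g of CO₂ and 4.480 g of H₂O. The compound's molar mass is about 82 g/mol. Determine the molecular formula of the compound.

C6H10

mol C = 13.13 g CO₂ ÷ 44.009 g/mol = 0.29835 mol
mol H = 2 × 4.480 g H₂O ÷ 18.015 g/mol = 0.49736 mol
Divide by the smallest (0.29835 mol): C 1.000, H 1.667
Multiplying each by 3 gives whole numbers: C 3.00, H 5.00
Empirical formula: C3H5
Empirical-formula mass = 41.07 g/mol; 82 ÷ 41.07 ≈ 2, so the molecular formula is C6H10.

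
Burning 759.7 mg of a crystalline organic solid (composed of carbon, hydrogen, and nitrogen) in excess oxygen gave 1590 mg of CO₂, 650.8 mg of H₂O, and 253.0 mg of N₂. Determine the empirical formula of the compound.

C2H4N

mol C = 1.590 g CO₂ ÷ 44.009 g/mol = 0.036129 mol
mol H = 2 × 0.6508 g H₂O ÷ 18.015 g/mol = 0.072251 mol
mol N = 2 × 0.2530 g N₂ ÷ 28.014 g/mol = 0.018062 mol
Divide by the smallest (0.018062 mol): C 2.000, H 4.000, N 1.000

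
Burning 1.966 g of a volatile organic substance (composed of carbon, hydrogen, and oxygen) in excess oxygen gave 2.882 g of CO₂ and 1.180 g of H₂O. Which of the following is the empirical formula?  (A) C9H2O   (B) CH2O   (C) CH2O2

(B) CH2O

mol C = 2.882 g CO₂ ÷ 44.009 g/mol = 0.065487 mol
mol H = 2 × 1.180 g H₂O ÷ 18.015 g/mol = 0.13100 mol
mass O = 1.966 − (0.78656 + 0.13205) = 1.0474 g → mol O = 1.0474 ÷ 15.999 = 0.065466 mol
Divide by the smallest (0.065466 mol): C 1.000, H 2.001, O 1.000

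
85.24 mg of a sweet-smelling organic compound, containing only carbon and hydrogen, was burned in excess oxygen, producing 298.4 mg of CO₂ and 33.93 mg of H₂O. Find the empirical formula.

C9H5

mol C = 0.2984 g CO₂ ÷ 44.009 g/mol = 0.0067804 mol
mol H = 2 × 0.03393 g H₂O ÷ 18.015 g/mol = 0.0037669 mol
Divide by the smallest (0.0037669 mol): C 1.800, H 1.000
Multiplying each by 5 gives whole numbers: C 9.00, H 5.00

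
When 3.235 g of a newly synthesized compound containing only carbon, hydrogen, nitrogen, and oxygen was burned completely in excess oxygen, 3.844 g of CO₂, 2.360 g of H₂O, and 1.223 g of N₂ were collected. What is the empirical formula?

C2H6N2O

mol C = 3.844 g CO₂ ÷ 44.009 g/mol = 0.087346 mol
mol H = 2 × 2.360 g H₂O ÷ 18.015 g/mol = 0.26200 mol
mol N = 2 × 1.223 g N₂ ÷ 28.014 g/mol = 0.087313 mol
mass O = 3.235 − (1.0491 + 0.26410 + 1.2230) = 0.69879 g → mol O = 0.69879 ÷ 15.999 = 0.043677 mol
Divide by the smallest (0.043677 mol): C 2.000, H 5.999, N 1.999, O 1.000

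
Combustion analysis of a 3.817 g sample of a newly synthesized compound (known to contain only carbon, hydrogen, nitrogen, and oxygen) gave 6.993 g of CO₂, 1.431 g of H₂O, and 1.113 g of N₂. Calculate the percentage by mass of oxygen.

mol C = 6.993 g CO₂ ÷ 44.009 g/mol = 0.15890 mol
mol H = 2 × 1.431 g H₂O ÷ 18.015 g/mol = 0.15887 mol
mol N = 2 × 1.113 g N₂ ÷ 28.014 g/mol = 0.079460 mol
mass O = 3.817 − (1.9085 + 0.16014 + 1.1130) = 0.63532 g → mol O = 0.63532 ÷ 15.999 = 0.039710 mol
mass % O = 0.63532 g ÷ 3.817 g × 100%

16.64%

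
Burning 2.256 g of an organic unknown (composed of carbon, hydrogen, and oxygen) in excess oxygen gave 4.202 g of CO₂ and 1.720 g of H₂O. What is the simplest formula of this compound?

C5H10O3

mol C = 4.202 g CO₂ ÷ 44.009 g/mol = 0.095480 mol
mol H = 2 × 1.720 g H₂O ÷ 18.015 g/mol = 0.19095 mol
mass O = 2.256 − (1.1468 + 0.19248) = 0.91670 g → mol O = 0.91670 ÷ 15.999 = 0.057298 mol
Divide by the smallest (0.057298 mol): C 1.666, H 3.333, O 1.000
Multiplying each by 3 gives whole numbers: C 5.00, H 10.00, O 3.00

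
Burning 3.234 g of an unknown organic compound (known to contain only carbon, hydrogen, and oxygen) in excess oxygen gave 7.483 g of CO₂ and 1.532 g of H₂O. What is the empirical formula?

C8H8O3

mol C = 7.483 g CO₂ ÷ 44.009 g/mol = 0.17003 mol
mol H = 2 × 1.532 g H₂O ÷ 18.015 g/mol = 0.17008 mol
mass O = 3.234 − (2.0423 + 0.17144) = 1.0203 g → mol O = 1.0203 ÷ 15.999 = 0.063772 mol
Divide by the smallest (0.063772 mol): C 2.666, H 2.667, O 1.000
Multiplying each by 3 gives whole numbers: C 8.00, H 8.00, O 3.00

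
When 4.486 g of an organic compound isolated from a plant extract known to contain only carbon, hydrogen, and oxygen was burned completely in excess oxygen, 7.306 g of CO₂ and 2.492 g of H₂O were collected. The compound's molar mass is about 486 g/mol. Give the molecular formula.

mol C = 7.306 g CO₂ ÷ 44.009 g/mol = 0.16601 mol
mol H = 2 × 2.492 g H₂O ÷ 18.015 g/mol = 0.27666 mol
mass O = 4.486 − (1.9940 + 0.27887) = 2.2132 g → mol O = 2.2132 ÷ 15.999 = 0.13833 mol
Divide by the smallest (0.13833 mol): C 1.200, H 2.000, O 1.000
Multiplying each by 5 gives whole numbers: C 6.00, H 10.00, O 5.00
Empirical formula: C6H10O5
Empirical-formula mass = 162.14 g/mol; 486 ÷ 162.14 ≈ 3, so the molecular formula is C18H30O15.

C18H30O15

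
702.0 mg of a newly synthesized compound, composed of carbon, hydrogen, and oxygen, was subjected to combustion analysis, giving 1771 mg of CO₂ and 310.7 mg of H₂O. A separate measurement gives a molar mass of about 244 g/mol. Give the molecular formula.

C14H12O4

mol C = 1.771 g CO₂ ÷ 44.009 g/mol = 0.040242 mol
mol H = 2 × 0.3107 g H₂O ÷ 18.015 g/mol = 0.034493 mol
mass O = 0.7020 − (0.48334 + 0.034769) = 0.18389 g → mol O = 0.18389 ÷ 15.999 = 0.011494 mol
Divide by the smallest (0.011494 mol): C 3.501, H 3.001, O 1.000
Multiplying each by 2 gives whole numbers: C 7.00, H 6.00, O 2.00
Empirical formula: C7H6O2
Empirical-formula mass = 122.12 g/mol; 244 ÷ 122.12 ≈ 2, so the molecular formula is C14H12O4.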